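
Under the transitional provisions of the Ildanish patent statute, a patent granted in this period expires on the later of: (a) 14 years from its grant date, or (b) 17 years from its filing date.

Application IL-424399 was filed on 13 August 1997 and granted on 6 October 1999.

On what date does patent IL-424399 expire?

(a) grant + 14 years → 6 October 2013.
(b) filing + 17 years → 13 August 2014.
Later of the two: 13 August 2014.

August 13, 2014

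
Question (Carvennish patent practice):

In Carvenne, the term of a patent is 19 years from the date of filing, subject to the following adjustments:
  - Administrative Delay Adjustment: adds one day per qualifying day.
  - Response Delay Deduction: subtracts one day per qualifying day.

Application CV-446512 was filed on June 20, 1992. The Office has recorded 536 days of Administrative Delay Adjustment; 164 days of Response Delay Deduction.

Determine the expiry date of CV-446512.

Base term: filing date + 19 years → 20 June 2011.
Administrative Delay Adjustment: +536 days → 7 December 2012.
Response Delay Deduction: −164 days → 26 June 2012.

June 26, 2012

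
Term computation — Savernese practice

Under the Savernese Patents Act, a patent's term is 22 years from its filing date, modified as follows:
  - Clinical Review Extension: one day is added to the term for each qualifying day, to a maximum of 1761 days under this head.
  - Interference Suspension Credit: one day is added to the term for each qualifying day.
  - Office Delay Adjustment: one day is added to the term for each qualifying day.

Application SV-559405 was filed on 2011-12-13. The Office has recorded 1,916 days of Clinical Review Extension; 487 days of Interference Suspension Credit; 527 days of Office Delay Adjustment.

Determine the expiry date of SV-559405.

July 19, 2041

Base term: filing date + 22 years → 13 December 2033.
Clinical Review Extension: 1916 days claimed exceeds the 1761-day cap, so +1761 days → 9 October 2038.
Interference Suspension Credit: +487 days → 8 February 2040.
Office Delay Adjustment: +527 days → 19 July 2041.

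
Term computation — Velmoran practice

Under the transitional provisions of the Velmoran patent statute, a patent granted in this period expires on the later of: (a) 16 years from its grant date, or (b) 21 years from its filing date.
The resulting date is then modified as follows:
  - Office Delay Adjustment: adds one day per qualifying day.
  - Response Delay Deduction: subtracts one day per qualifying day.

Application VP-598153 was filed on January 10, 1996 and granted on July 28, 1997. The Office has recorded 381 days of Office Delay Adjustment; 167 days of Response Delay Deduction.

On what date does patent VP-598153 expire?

(a) grant + 16 years → 28 July 2013.
(b) filing + 21 years → 10 January 2017.
Later of the two: 10 January 2017.
Office Delay Adjustment: +381 days → 26 January 2018.
Response Delay Deduction: −167 days → 12 August 2017.

August 12, 2017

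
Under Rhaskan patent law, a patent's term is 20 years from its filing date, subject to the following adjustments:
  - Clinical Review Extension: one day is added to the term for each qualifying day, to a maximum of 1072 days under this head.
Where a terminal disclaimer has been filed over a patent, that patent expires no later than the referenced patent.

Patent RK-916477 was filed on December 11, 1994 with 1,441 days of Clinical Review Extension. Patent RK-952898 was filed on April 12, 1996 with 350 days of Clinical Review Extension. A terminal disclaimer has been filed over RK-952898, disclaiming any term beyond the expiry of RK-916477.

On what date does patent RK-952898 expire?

Natural term of RK-952898:
  Base: filing + 20 years → 12 April 2016.
  Clinical Review Extension: 350 days (within the 1072-day cap) → +350 days → 28 March 2017.
Expiry of referenced patent RK-916477:
  Base: filing + 20 years → 11 December 2014.
  Clinical Review Extension: 1441 days claimed exceeds the 1072-day cap, so +1072 days → 17 November 2017.
Terminal disclaimer: RK-952898 expires on the earlier of 28 March 2017 and 17 November 2017.

March 28, 2017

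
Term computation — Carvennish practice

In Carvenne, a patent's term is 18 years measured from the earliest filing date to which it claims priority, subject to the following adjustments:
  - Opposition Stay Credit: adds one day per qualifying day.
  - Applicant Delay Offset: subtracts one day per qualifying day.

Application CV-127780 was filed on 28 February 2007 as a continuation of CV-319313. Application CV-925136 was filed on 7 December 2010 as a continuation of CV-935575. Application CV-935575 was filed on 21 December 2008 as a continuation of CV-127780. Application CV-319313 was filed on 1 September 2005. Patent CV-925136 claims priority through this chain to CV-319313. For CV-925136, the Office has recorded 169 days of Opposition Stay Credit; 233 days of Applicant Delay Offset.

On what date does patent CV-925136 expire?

Earliest priority filing: 1 September 2005.
Base term: 1 September 2005 + 18 years → 1 September 2023.
Opposition Stay Credit: +169 days → 17 February 2024.
Applicant Delay Offset: −233 days → 29 June 2023.

June 29, 2023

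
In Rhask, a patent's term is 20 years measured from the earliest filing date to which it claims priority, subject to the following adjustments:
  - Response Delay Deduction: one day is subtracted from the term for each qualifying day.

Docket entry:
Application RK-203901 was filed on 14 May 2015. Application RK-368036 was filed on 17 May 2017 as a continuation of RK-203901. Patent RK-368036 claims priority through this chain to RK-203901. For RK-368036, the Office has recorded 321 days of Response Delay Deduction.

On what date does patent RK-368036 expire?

2034-06-27

Earliest priority filing: 14 May 2015.
Base term: 14 May 2015 + 20 years → 14 May 2035.
Response Delay Deduction: −321 days → 27 June 2034.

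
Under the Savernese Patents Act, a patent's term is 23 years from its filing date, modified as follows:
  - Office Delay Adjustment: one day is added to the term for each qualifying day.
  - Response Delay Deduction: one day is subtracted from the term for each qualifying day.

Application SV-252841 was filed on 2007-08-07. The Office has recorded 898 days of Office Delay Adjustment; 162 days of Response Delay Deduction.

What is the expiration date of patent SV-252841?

2032-08-12

Base term: filing date + 23 years → 7 August 2030.
Office Delay Adjustment: +898 days → 21 January 2033.
Response Delay Deduction: −162 days → 12 August 2032.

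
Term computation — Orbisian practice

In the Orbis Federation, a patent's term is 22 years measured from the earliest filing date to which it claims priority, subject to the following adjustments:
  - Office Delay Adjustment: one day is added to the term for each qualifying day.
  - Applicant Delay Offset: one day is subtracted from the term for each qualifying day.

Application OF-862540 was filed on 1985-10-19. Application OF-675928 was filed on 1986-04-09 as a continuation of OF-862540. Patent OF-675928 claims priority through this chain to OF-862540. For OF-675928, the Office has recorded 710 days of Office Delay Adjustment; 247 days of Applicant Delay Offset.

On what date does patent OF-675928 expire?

Earliest priority filing: 19 October 1985.
Base term: 19 October 1985 + 22 years → 19 October 2007.
Office Delay Adjustment: +710 days → 28 September 2009.
Applicant Delay Offset: −247 days → 24 January 2009.

January 24, 2009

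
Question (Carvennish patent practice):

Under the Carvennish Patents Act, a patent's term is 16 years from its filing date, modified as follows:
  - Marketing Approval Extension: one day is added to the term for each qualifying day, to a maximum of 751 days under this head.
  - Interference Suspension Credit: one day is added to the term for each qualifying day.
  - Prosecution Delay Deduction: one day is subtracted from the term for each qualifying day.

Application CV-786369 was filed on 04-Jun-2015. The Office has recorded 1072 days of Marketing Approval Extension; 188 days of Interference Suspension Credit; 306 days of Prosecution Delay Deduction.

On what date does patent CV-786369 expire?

2033-02-26

Base term: filing date + 16 years → 4 June 2031.
Marketing Approval Extension: 1072 days claimed exceeds the 751-day cap, so +751 days → 24 June 2033.
Interference Suspension Credit: +188 days → 29 December 2033.
Prosecution Delay Deduction: −306 days → 26 February 2033.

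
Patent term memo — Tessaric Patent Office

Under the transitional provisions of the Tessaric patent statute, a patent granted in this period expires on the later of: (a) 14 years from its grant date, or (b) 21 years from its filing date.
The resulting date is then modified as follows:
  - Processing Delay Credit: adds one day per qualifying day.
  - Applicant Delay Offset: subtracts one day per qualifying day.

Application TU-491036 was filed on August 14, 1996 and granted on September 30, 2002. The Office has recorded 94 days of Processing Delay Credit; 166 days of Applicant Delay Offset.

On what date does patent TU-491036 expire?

June 3, 2017

(a) grant + 14 years → 30 September 2016.
(b) filing + 21 years → 14 August 2017.
Later of the two: 14 August 2017.
Processing Delay Credit: +94 days → 16 November 2017.
Applicant Delay Offset: −166 days → 3 June 2017.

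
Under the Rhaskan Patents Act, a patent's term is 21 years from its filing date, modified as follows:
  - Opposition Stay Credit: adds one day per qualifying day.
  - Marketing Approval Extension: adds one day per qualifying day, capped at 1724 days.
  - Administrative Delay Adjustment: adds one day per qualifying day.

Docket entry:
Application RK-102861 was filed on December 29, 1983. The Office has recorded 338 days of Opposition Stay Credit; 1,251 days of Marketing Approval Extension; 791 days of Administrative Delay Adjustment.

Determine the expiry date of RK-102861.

2011-07-06

Base term: filing date + 21 years → 29 December 2004.
Opposition Stay Credit: +338 days → 2 December 2005.
Marketing Approval Extension: 1251 days (within the 1724-day cap) → +1251 days → 6 May 2009.
Administrative Delay Adjustment: +791 days → 6 July 2011.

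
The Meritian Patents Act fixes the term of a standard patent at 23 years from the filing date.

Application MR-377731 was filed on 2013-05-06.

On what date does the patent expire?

2036-05-06

Filing date + 23 years → 6 May 2036.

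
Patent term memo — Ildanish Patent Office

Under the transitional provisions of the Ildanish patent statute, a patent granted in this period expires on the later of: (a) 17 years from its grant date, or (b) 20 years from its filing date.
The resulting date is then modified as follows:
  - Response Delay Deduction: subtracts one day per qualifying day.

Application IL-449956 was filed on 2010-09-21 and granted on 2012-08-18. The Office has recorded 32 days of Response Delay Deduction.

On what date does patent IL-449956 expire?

2030-08-20

(a) grant + 17 years → 18 August 2029.
(b) filing + 20 years → 21 September 2030.
Later of the two: 21 September 2030.
Response Delay Deduction: −32 days → 20 August 2030.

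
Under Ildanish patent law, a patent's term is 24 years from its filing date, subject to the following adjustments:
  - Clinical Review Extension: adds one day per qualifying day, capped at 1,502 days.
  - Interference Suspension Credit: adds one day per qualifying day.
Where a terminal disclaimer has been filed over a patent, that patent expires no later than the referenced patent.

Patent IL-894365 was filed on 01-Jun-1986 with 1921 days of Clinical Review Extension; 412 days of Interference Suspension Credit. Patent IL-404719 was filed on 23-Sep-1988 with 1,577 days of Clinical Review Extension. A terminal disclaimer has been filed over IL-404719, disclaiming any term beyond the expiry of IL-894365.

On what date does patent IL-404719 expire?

2015-08-28

Natural term of IL-404719:
  Base: filing + 24 years → 23 September 2012.
  Clinical Review Extension: 1577 days claimed exceeds the 1502-day cap, so +1502 days → 3 November 2016.
Expiry of referenced patent IL-894365:
  Base: filing + 24 years → 1 June 2010.
  Clinical Review Extension: 1921 days claimed exceeds the 1502-day cap, so +1502 days → 12 July 2014.
  Interference Suspension Credit: +412 days → 28 August 2015.
Terminal disclaimer: IL-404719 expires on the earlier of 3 November 2016 and 28 August 2015.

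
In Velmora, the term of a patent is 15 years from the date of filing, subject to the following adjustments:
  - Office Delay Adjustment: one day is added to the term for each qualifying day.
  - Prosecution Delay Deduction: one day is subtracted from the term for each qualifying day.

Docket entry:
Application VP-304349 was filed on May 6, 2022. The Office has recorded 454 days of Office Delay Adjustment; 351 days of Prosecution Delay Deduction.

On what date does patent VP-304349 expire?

Base term: filing date + 15 years → 6 May 2037.
Office Delay Adjustment: +454 days → 3 August 2038.
Prosecution Delay Deduction: −351 days → 17 August 2037.

August 17, 2037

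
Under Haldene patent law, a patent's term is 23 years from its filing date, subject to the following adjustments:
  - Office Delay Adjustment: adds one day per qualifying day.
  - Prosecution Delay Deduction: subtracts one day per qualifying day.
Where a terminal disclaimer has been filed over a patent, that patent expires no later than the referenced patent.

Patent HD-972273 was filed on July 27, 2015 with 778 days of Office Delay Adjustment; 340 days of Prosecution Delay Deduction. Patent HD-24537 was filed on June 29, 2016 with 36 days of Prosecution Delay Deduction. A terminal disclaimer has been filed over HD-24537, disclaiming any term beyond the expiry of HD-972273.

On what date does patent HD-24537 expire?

Natural term of HD-24537:
  Base: filing + 23 years → 29 June 2039.
  Prosecution Delay Deduction: −36 days → 24 May 2039.
Expiry of referenced patent HD-972273:
  Base: filing + 23 years → 27 July 2038.
  Office Delay Adjustment: +778 days → 12 September 2040.
  Prosecution Delay Deduction: −340 days → 8 October 2039.
Terminal disclaimer: HD-24537 expires on the earlier of 24 May 2039 and 8 October 2039.

May 24, 2039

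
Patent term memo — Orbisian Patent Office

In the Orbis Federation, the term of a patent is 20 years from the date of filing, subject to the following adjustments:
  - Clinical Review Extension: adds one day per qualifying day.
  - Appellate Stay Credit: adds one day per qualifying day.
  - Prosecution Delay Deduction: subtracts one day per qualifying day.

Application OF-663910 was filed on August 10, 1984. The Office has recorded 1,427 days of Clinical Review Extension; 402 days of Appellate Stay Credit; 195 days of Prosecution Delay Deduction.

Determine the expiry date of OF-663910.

2009-01-30

Base term: filing date + 20 years → 10 August 2004.
Clinical Review Extension: +1427 days → 7 July 2008.
Appellate Stay Credit: +402 days → 13 August 2009.
Prosecution Delay Deduction: −195 days → 30 January 2009.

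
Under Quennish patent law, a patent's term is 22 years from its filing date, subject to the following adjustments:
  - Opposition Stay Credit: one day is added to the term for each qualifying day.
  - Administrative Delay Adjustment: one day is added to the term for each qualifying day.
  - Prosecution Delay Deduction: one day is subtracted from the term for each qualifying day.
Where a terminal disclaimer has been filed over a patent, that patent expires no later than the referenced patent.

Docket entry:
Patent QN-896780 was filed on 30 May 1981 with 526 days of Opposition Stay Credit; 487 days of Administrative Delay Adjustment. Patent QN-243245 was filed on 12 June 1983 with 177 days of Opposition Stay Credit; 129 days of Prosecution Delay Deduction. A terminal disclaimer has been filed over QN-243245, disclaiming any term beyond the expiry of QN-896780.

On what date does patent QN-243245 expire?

July 30, 2005

Natural term of QN-243245:
  Base: filing + 22 years → 12 June 2005.
  Opposition Stay Credit: +177 days → 6 December 2005.
  Prosecution Delay Deduction: −129 days → 30 July 2005.
Expiry of referenced patent QN-896780:
  Base: filing + 22 years → 30 May 2003.
  Opposition Stay Credit: +526 days → 6 November 2004.
  Administrative Delay Adjustment: +487 days → 8 March 2006.
Terminal disclaimer: QN-243245 expires on the earlier of 30 July 2005 and 8 March 2006.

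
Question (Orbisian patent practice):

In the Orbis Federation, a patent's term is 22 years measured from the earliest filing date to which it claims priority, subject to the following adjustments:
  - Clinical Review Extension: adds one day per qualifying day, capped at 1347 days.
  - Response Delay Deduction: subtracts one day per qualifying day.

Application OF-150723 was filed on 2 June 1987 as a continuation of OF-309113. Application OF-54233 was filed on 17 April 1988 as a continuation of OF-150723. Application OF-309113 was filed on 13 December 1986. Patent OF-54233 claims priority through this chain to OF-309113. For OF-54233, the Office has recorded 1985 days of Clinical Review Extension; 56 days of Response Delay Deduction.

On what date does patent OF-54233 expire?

June 26, 2012

Earliest priority filing: 13 December 1986.
Base term: 13 December 1986 + 22 years → 13 December 2008.
Clinical Review Extension: 1985 days claimed exceeds the 1347-day cap, so +1347 days → 21 August 2012.
Response Delay Deduction: −56 days → 26 June 2012.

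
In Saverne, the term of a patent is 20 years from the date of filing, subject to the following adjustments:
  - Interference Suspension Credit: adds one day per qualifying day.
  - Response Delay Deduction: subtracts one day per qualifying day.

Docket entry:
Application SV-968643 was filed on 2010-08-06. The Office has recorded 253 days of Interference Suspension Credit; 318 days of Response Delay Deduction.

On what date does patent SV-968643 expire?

Base term: filing date + 20 years → 6 August 2030.
Interference Suspension Credit: +253 days → 16 April 2031.
Response Delay Deduction: −318 days → 2 June 2030.

June 2, 2030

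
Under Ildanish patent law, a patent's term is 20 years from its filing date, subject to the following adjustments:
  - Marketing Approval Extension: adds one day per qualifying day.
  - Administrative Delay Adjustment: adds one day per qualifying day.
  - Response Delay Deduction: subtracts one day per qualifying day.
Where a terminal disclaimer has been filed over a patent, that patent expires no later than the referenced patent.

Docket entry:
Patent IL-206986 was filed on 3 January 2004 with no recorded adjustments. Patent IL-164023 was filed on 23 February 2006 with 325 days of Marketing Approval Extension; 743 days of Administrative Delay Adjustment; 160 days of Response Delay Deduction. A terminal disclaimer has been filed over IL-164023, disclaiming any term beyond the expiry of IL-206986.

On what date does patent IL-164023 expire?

2024-01-03

Natural term of IL-164023:
  Base: filing + 20 years → 23 February 2026.
  Marketing Approval Extension: +325 days → 14 January 2027.
  Administrative Delay Adjustment: +743 days → 26 January 2029.
  Response Delay Deduction: −160 days → 19 August 2028.
Expiry of referenced patent IL-206986:
  Base: filing + 20 years → 3 January 2024.
Terminal disclaimer: IL-164023 expires on the earlier of 19 August 2028 and 3 January 2024.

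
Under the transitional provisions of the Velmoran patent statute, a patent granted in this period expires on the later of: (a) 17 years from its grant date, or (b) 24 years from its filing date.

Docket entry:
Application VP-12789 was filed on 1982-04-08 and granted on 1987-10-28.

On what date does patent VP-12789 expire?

(a) grant + 17 years → 28 October 2004.
(b) filing + 24 years → 8 April 2006.
Later of the two: 8 April 2006.

April 8, 2006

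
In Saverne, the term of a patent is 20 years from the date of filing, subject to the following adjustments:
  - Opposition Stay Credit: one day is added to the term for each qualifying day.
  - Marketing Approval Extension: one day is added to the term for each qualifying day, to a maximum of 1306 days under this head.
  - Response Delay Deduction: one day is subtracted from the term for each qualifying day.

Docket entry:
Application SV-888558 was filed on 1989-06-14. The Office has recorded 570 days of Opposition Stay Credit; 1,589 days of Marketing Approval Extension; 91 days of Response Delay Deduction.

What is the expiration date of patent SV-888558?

Base term: filing date + 20 years → 14 June 2009.
Opposition Stay Credit: +570 days → 5 January 2011.
Marketing Approval Extension: 1589 days claimed exceeds the 1306-day cap, so +1306 days → 3 August 2014.
Response Delay Deduction: −91 days → 4 May 2014.

2014-05-04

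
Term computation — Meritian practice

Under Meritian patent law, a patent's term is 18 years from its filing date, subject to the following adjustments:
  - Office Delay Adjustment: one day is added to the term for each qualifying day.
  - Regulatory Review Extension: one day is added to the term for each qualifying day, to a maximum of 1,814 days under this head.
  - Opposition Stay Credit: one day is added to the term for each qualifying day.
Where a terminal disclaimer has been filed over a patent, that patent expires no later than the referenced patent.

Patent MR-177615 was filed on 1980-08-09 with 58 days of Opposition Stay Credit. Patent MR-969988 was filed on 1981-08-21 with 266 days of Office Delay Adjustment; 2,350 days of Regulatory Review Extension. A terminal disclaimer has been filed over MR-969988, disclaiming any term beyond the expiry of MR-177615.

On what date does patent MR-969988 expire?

1998-10-06

Natural term of MR-969988:
  Base: filing + 18 years → 21 August 1999.
  Office Delay Adjustment: +266 days → 13 May 2000.
  Regulatory Review Extension: 2350 days claimed exceeds the 1814-day cap, so +1814 days → 1 May 2005.
Expiry of referenced patent MR-177615:
  Base: filing + 18 years → 9 August 1998.
  Opposition Stay Credit: +58 days → 6 October 1998.
Terminal disclaimer: MR-969988 expires on the earlier of 1 May 2005 and 6 October 1998.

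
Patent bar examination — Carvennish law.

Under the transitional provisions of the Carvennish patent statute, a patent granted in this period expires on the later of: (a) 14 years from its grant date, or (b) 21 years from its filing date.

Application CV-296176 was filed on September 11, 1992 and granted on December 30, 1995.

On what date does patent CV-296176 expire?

(a) grant + 14 years → 30 December 2009.
(b) filing + 21 years → 11 September 2013.
Later of the two: 11 September 2013.

September 11, 2013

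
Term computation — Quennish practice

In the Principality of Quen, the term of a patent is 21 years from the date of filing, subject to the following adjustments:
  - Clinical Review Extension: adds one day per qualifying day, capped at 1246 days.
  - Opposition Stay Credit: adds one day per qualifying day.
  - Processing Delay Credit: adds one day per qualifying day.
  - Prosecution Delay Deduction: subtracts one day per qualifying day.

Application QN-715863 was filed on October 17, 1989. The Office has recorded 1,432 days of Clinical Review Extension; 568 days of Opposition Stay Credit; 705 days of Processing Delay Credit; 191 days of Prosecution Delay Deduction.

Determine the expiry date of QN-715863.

2017-03-02

Base term: filing date + 21 years → 17 October 2010.
Clinical Review Extension: 1432 days claimed exceeds the 1246-day cap, so +1246 days → 16 March 2014.
Opposition Stay Credit: +568 days → 5 October 2015.
Processing Delay Credit: +705 days → 9 September 2017.
Prosecution Delay Deduction: −191 days → 2 March 2017.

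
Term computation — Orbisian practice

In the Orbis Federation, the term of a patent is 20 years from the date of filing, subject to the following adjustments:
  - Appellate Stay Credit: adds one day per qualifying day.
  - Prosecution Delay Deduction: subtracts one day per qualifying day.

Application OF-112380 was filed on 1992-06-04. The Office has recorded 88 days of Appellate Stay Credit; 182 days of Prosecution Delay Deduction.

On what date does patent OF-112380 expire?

Base term: filing date + 20 years → 4 June 2012.
Appellate Stay Credit: +88 days → 31 August 2012.
Prosecution Delay Deduction: −182 days → 2 March 2012.

March 2, 2012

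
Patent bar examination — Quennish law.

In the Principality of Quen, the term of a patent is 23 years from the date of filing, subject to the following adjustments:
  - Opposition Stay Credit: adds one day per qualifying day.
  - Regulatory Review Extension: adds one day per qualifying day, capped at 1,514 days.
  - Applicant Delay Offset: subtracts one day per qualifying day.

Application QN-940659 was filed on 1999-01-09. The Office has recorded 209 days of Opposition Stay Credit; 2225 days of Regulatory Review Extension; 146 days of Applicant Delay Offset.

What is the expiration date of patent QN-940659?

Base term: filing date + 23 years → 9 January 2022.
Opposition Stay Credit: +209 days → 6 August 2022.
Regulatory Review Extension: 2225 days claimed exceeds the 1514-day cap, so +1514 days → 28 September 2026.
Applicant Delay Offset: −146 days → 5 May 2026.

2026-05-05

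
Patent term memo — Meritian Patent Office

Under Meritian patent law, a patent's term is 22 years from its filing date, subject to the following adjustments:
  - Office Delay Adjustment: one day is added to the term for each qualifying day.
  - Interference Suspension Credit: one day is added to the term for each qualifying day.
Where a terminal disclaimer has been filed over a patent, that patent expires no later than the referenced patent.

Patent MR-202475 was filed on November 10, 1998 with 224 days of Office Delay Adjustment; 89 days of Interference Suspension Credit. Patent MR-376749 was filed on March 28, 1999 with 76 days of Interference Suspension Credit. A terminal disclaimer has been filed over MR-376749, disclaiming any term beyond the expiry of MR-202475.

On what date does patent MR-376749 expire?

Natural term of MR-376749:
  Base: filing + 22 years → 28 March 2021.
  Interference Suspension Credit: +76 days → 12 June 2021.
Expiry of referenced patent MR-202475:
  Base: filing + 22 years → 10 November 2020.
  Office Delay Adjustment: +224 days → 22 June 2021.
  Interference Suspension Credit: +89 days → 19 September 2021.
Terminal disclaimer: MR-376749 expires on the earlier of 12 June 2021 and 19 September 2021.

June 12, 2021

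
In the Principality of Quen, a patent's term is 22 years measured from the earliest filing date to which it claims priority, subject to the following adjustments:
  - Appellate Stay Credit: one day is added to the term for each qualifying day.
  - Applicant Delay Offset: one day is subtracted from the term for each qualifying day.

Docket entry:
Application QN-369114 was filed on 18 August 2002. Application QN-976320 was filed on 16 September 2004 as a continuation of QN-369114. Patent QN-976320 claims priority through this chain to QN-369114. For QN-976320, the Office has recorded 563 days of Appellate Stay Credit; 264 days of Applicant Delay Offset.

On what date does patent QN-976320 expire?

2025-06-13

Earliest priority filing: 18 August 2002.
Base term: 18 August 2002 + 22 years → 18 August 2024.
Appellate Stay Credit: +563 days → 4 March 2026.
Applicant Delay Offset: −264 days → 13 June 2025.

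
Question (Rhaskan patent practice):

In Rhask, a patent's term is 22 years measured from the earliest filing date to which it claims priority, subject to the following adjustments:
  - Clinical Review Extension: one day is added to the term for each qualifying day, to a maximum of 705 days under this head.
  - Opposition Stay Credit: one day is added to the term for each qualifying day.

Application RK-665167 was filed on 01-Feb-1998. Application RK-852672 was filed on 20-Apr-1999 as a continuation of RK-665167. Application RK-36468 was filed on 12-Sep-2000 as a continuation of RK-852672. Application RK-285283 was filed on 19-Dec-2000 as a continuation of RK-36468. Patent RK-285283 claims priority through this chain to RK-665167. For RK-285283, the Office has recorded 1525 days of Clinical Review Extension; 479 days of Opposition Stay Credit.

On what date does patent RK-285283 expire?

2023-04-30

Earliest priority filing: 1 February 1998.
Base term: 1 February 1998 + 22 years → 1 February 2020.
Clinical Review Extension: 1525 days claimed exceeds the 705-day cap, so +705 days → 6 January 2022.
Opposition Stay Credit: +479 days → 30 April 2023.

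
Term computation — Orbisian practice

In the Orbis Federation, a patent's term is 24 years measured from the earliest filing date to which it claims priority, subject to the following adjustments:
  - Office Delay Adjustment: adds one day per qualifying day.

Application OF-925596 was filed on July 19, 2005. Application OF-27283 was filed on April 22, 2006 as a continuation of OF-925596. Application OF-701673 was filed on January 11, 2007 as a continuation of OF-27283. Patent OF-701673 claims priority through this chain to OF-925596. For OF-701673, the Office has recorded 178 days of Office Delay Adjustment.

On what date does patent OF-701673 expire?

Earliest priority filing: 19 July 2005.
Base term: 19 July 2005 + 24 years → 19 July 2029.
Office Delay Adjustment: +178 days → 13 January 2030.

January 13, 2030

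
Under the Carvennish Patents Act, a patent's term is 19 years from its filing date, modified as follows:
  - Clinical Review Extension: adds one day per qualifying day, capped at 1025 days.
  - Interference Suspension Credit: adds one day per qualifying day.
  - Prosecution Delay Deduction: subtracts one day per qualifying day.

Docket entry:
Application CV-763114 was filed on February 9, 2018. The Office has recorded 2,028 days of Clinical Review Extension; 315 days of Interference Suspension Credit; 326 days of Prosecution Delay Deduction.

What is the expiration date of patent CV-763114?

November 20, 2039

Base term: filing date + 19 years → 9 February 2037.
Clinical Review Extension: 2028 days claimed exceeds the 1025-day cap, so +1025 days → 1 December 2039.
Interference Suspension Credit: +315 days → 11 October 2040.
Prosecution Delay Deduction: −326 days → 20 November 2039.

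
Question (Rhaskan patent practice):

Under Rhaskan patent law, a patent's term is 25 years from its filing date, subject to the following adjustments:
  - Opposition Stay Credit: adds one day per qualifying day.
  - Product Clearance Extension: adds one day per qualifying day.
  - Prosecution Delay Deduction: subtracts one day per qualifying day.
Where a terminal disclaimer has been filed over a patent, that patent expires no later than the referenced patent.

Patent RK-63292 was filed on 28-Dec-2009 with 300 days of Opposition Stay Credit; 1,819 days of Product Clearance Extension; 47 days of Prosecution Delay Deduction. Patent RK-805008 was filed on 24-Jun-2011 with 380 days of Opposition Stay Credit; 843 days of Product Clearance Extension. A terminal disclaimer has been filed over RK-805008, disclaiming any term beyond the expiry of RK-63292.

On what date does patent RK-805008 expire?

Natural term of RK-805008:
  Base: filing + 25 years → 24 June 2036.
  Opposition Stay Credit: +380 days → 9 July 2037.
  Product Clearance Extension: +843 days → 30 October 2039.
Expiry of referenced patent RK-63292:
  Base: filing + 25 years → 28 December 2034.
  Opposition Stay Credit: +300 days → 24 October 2035.
  Product Clearance Extension: +1819 days → 16 October 2040.
  Prosecution Delay Deduction: −47 days → 30 August 2040.
Terminal disclaimer: RK-805008 expires on the earlier of 30 October 2039 and 30 August 2040.

October 30, 2039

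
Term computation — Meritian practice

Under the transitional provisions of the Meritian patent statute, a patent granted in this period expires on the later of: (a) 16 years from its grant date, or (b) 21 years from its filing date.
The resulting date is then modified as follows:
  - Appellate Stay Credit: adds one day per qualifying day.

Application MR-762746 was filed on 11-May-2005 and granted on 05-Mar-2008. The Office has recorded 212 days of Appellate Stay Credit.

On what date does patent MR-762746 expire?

December 9, 2026

(a) grant + 16 years → 5 March 2024.
(b) filing + 21 years → 11 May 2026.
Later of the two: 11 May 2026.
Appellate Stay Credit: +212 days → 9 December 2026.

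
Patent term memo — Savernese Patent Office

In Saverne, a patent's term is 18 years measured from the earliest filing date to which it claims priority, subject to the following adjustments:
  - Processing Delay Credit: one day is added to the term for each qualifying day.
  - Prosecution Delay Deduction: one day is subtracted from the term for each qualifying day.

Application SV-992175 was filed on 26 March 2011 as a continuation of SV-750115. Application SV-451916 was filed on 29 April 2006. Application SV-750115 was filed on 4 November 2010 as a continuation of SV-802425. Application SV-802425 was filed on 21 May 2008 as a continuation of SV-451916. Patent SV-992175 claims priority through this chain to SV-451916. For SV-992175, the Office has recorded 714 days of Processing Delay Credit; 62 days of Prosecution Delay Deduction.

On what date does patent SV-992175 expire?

2026-02-10

Earliest priority filing: 29 April 2006.
Base term: 29 April 2006 + 18 years → 29 April 2024.
Processing Delay Credit: +714 days → 13 April 2026.
Prosecution Delay Deduction: −62 days → 10 February 2026.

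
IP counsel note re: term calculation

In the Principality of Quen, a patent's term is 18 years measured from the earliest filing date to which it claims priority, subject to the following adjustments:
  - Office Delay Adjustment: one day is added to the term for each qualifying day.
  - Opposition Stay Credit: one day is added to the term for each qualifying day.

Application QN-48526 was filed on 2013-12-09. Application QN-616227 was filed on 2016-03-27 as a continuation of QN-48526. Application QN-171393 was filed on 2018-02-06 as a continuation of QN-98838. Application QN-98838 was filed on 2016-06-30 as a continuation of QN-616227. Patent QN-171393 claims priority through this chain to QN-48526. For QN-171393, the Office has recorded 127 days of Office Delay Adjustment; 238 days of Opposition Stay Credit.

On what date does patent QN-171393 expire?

Earliest priority filing: 9 December 2013.
Base term: 9 December 2013 + 18 years → 9 December 2031.
Office Delay Adjustment: +127 days → 14 April 2032.
Opposition Stay Credit: +238 days → 8 December 2032.

2032-12-08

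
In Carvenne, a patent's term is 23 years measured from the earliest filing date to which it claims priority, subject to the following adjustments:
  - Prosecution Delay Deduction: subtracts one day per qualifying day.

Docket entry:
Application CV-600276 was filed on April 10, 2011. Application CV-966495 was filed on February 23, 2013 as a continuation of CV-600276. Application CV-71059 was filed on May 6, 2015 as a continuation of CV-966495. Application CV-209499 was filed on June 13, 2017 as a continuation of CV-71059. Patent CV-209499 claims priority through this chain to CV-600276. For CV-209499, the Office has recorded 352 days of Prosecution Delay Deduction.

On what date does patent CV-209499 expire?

April 23, 2033

Earliest priority filing: 10 April 2011.
Base term: 10 April 2011 + 23 years → 10 April 2034.
Prosecution Delay Deduction: −352 days → 23 April 2033.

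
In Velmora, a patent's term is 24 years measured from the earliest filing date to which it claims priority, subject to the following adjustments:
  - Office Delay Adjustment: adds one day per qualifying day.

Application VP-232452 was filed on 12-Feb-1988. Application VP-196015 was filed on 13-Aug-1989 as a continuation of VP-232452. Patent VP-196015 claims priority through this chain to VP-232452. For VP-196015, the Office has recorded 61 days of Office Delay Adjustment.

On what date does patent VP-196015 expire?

Earliest priority filing: 12 February 1988.
Base term: 12 February 1988 + 24 years → 12 February 2012.
Office Delay Adjustment: +61 days → 13 April 2012.

2012-04-13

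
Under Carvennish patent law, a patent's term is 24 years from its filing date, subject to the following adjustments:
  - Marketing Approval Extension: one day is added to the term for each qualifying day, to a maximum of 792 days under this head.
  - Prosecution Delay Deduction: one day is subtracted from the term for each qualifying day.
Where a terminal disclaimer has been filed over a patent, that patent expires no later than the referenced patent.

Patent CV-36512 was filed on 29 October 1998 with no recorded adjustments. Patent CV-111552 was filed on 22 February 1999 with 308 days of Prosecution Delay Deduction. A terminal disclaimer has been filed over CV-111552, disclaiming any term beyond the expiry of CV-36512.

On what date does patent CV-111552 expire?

2022-04-20

Natural term of CV-111552:
  Base: filing + 24 years → 22 February 2023.
  Prosecution Delay Deduction: −308 days → 20 April 2022.
Expiry of referenced patent CV-36512:
  Base: filing + 24 years → 29 October 2022.
Terminal disclaimer: CV-111552 expires on the earlier of 20 April 2022 and 29 October 2022.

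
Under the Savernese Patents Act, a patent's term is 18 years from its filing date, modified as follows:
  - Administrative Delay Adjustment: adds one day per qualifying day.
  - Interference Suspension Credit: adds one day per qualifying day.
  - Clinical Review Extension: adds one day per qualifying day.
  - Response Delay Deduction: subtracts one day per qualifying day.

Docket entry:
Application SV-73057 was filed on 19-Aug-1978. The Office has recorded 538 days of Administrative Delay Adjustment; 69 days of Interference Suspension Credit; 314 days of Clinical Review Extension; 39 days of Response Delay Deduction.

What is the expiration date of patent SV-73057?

Base term: filing date + 18 years → 19 August 1996.
Administrative Delay Adjustment: +538 days → 8 February 1998.
Interference Suspension Credit: +69 days → 18 April 1998.
Clinical Review Extension: +314 days → 26 February 1999.
Response Delay Deduction: −39 days → 18 January 1999.

1999-01-18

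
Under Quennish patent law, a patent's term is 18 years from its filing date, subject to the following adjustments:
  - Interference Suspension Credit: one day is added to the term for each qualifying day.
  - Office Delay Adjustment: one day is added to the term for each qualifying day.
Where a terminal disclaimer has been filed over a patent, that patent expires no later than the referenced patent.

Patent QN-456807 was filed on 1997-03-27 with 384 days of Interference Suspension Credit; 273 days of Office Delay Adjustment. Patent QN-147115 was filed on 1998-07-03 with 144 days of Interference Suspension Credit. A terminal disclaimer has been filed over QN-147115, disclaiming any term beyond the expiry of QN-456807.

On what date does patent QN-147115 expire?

Natural term of QN-147115:
  Base: filing + 18 years → 3 July 2016.
  Interference Suspension Credit: +144 days → 24 November 2016.
Expiry of referenced patent QN-456807:
  Base: filing + 18 years → 27 March 2015.
  Interference Suspension Credit: +384 days → 14 April 2016.
  Office Delay Adjustment: +273 days → 12 January 2017.
Terminal disclaimer: QN-147115 expires on the earlier of 24 November 2016 and 12 January 2017.

November 24, 2016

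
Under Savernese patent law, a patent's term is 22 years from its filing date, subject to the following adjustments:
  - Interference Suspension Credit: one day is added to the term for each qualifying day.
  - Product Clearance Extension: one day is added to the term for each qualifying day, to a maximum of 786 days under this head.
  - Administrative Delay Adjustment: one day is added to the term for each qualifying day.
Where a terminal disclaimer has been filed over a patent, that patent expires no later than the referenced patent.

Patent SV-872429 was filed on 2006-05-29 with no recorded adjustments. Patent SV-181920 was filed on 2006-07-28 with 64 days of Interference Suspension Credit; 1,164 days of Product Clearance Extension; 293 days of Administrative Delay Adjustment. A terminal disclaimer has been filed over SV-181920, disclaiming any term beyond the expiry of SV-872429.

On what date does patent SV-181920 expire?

May 29, 2028

Natural term of SV-181920:
  Base: filing + 22 years → 28 July 2028.
  Interference Suspension Credit: +64 days → 30 September 2028.
  Product Clearance Extension: 1164 days claimed exceeds the 786-day cap, so +786 days → 25 November 2030.
  Administrative Delay Adjustment: +293 days → 14 September 2031.
Expiry of referenced patent SV-872429:
  Base: filing + 22 years → 29 May 2028.
Terminal disclaimer: SV-181920 expires on the earlier of 14 September 2031 and 29 May 2028.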